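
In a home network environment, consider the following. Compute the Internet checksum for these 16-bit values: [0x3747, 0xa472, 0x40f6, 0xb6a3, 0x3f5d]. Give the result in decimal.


Given words: [0x3747, 0xa472, 0x40f6, 0xb6a3, 0x3f5d]
Step 1: Sum all words
Raw sum = 14151 + 42098 + 16630 + 46755 + 16221 = 135855
Step 2: Fold carry: (4783 + 2) = 4785
One's complement = ~4785 & 0xFFFF = 60750

60750


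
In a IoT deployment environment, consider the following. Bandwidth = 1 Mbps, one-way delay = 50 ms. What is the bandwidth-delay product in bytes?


Given: bandwidth = 1 Mbps, delay = 50 ms
BDP in bits = 1 * 10^6 * 50 / 1000
BDP in bits = 50000
BDP in bytes = 50000 / 8 = 6250

6250


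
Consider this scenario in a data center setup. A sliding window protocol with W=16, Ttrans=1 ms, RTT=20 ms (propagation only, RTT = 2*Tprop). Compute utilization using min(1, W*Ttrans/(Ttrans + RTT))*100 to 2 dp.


Given: W = 16, Ttrans = 1 ms, RTT = 20 ms (= 2 * Tprop, Tprop = 10 ms)
Cycle time = Ttrans + RTT = 1 + 20 = 21 ms (first packet sent until its ACK returns)
W * Ttrans = 16 * 1 = 16 ms of sending per cycle
W * Ttrans / (Ttrans + RTT) = 16 / 21 = 0.761905
U = min(1, 0.761905) = 0.761905
U% = 76.19%

76.19


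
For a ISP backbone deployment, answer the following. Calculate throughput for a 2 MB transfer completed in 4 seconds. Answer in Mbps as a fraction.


Given: file = 2 MB, time = 4 s
File in Mb = 2 * 8 = 16 Mb
Throughput = 16 / 4 Mbps
Throughput = 4 Mbps

4


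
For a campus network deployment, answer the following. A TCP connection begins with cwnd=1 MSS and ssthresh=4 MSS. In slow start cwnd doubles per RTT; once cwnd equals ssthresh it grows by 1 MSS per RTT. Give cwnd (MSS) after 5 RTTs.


RTT 0: cwnd = 1 MSS (initial)
RTT 1: cwnd = 2 MSS (slow start, doubled)
RTT 2: cwnd = 4 MSS (slow start, doubled)
RTT 3: cwnd = 5 MSS (congestion avoidance, +1)
RTT 4: cwnd = 6 MSS (congestion avoidance, +1)
RTT 5: cwnd = 7 MSS (congestion avoidance, +1)

7


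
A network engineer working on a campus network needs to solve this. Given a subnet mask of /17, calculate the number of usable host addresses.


Given: subnet mask /17
Host bits = 32 - 17 = 15
Total addresses = 2^15 = 32768
Usable hosts = 32768 - 2 (network + broadcast) = 32766

32766


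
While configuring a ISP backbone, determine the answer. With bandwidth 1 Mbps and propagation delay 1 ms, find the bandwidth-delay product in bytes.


Given: bandwidth = 1 Mbps, delay = 1 ms
BDP in bits = 1 * 10^6 * 1 / 1000
BDP in bits = 1000
BDP in bytes = 1000 / 8 = 125

125


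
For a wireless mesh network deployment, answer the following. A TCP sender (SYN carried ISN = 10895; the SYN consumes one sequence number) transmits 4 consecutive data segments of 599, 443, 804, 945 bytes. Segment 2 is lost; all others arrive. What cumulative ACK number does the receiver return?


SYN uses sequence number 10895; first data byte = ISN + 1 = 10896.
Segment 1: SEQ = 10896, len = 599 B, covers [10896, 11494]
Segment 2: SEQ = 11495, len = 443 B, covers [11495, 11937] [LOST]
Segment 3: SEQ = 11938, len = 804 B, covers [11938, 12741]
Segment 4: SEQ = 12742, len = 945 B, covers [12742, 13686]
In-order data received: bytes [10896, 11494] (segments 1..1).
Segment 2 missing -> gap begins at byte 11495; later segments buffered out of order.
Cumulative ACK = next expected in-order byte = 10896 + 599 = 11495

11495


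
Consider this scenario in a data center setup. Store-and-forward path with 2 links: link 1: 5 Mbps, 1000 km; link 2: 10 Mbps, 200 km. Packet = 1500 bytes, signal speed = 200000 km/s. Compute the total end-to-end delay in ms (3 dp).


Packet = 1500 bytes = 12000 bits. Store-and-forward: sum (t_trans + t_prop) per link.
Link 1: t_trans = 12000/(5*10^6) s = 2.4000 ms; t_prop = 1000/200000 s = 5.0000 ms; subtotal = 7.4000 ms
Link 2: t_trans = 12000/(10*10^6) s = 1.2000 ms; t_prop = 200/200000 s = 1.0000 ms; subtotal = 2.2000 ms
End-to-end = 7.4000 + 2.2000 = 9.6000 ms -> 9.600 ms (3 dp)

9.600


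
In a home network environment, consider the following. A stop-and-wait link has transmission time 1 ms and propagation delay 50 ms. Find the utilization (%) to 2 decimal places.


Given: Ttrans = 1 ms, Tprop = 50 ms
RTT = 2 * Tprop = 2 * 50 = 100 ms
U = Ttrans / (Ttrans + RTT)
U = 1 / (1 + 100)
U = 1 / 101 = 0.009901
U% = 0.99%

0.99


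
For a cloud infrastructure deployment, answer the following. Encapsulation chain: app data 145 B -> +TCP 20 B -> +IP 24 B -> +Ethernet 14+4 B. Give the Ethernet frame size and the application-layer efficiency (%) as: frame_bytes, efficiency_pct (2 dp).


TCP segment = 145 + 20 = 165 B
IP packet = 165 + 24 = 189 B
Ethernet frame = 189 + 14 + 4 = 207 B
Efficiency = app / frame = 145 / 207 = 0.700483 = 70.0483% -> 70.05% (2 dp)

207, 70.05


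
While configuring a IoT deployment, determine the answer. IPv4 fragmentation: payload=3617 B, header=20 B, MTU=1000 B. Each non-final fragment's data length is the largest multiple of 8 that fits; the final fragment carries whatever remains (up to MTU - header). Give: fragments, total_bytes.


Max data per non-final fragment = floor((MTU - header)/8)*8 = floor((1000 - 20)/8)*8 = floor(980/8)*8 = 976 B
Final fragment needs no 8-byte alignment: it can carry up to MTU - header = 980 B
Non-final fragments needed = ceil((payload - 980) / 976) = ceil(2637/976) = ceil(2.7018) = 3
Number of fragments = 3 + 1 = 4
Fragment sizes (data): 3 * 976 B + 689 B (last, 689 <= 980 OK)
Total bytes sent = payload + n_frags * header = 3617 + 4*20 = 3617 + 80 = 3697 B

4, 3697


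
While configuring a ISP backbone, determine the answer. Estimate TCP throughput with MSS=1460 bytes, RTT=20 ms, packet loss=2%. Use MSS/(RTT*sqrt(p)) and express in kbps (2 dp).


Given: MSS = 1460 bytes, RTT = 20 ms, loss = 2%
RTT in seconds = 20 / 1000 = 0.02
Loss rate = 2% = 0.02
sqrt(loss) = sqrt(0.02) = 0.141421356237
Throughput (bytes/s) = 1460 / (0.02 * 0.141421356237) = 516187.9503
Throughput (kbps) = 516187.9503 * 8 / 1000 = 4129.503602 -> 4129.50 kbps (2 dp)

4129.50


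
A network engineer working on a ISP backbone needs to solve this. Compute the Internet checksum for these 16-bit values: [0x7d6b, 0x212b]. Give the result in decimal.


Given words: [0x7d6b, 0x212b]
Step 1: Sum all words
Raw sum = 32107 + 8491 = 40598
One's complement = ~40598 & 0xFFFF = 24937

24937


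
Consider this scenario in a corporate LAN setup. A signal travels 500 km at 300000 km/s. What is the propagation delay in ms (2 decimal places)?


Given: distance = 500 km, speed = 300000 km/s
Delay = distance / speed = 500 / 300000 seconds
Delay in ms = 500 * 1000 / 300000
Delay = 1.6667 ms
Rounded to 2 dp = 1.67 ms

1.67


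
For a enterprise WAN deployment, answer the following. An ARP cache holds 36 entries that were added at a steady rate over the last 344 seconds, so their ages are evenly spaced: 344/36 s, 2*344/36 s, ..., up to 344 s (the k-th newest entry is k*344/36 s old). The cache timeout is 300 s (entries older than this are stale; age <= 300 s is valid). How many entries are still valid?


Ages are k * 344/36 s for k = 1..36 (spacing = 9.5556 s).
Entry k is valid iff k * 344/36 <= 300 iff k <= 36 * 300 / 344 = 31.3953
n_valid = floor(31.3953) = 31
(n_stale = 36 - 31 = 5)

31


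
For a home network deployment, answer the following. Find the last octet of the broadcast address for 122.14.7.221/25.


Given: IP = 122.14.7.221, prefix = /25
Host bits = 32 - 25 = 7
Network last octet = 221 AND mask = 128
Host part size = 2^7 - 1 = 127
Broadcast last octet = 128 OR 127 = 255

255


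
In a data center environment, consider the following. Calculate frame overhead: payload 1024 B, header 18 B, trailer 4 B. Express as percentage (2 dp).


Given: payload = 1024 B, header = 18 B, trailer = 4 B
Overhead bytes = header + trailer = 18 + 4 = 22
Total frame = payload + overhead = 1024 + 22 = 1046
Overhead % = 22 / 1046 * 100 = 2.1033% -> 2.10% (2 dp)

2.10


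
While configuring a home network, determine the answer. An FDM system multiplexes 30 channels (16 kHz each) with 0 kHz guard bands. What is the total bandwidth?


Given: 30 channels, 16 kHz each, guard = 0 kHz
Channel bandwidth = 30 * 16 = 480 kHz
Guard bands = 29 gaps * 0 kHz = 0 kHz
Total = 480 + 0 = 480 kHz

480


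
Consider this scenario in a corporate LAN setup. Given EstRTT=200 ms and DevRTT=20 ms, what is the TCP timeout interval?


Given: EstRTT = 200 ms, DevRTT = 20 ms
Timeout = EstRTT + 4 * DevRTT
4 * DevRTT = 4 * 20 = 80
Timeout = 200 + 80 = 280 ms

280


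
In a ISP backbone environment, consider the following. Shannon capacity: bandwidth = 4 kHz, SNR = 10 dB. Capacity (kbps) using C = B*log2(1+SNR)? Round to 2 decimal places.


Given: B = 4 kHz, SNR = 10 dB
SNR linear = 10^(10/10) = 10
1 + SNR = 11
log2(11) = 3.4594316186
C = 4 * 1000 * 3.4594316186 = 13837.7265 bps
C = 13.837726 kbps -> 13.84 kbps (2 dp)

13.84


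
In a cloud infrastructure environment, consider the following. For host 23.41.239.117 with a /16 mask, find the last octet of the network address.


Given: IP = 23.41.239.117, prefix = /16
Subnet mask = 255.255.0.0
Last octet of IP: 117
Last octet of mask: 0
Network last octet = 117 AND 0 = 0

0


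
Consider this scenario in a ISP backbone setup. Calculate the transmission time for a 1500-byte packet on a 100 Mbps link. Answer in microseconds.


Given: packet = 1500 bytes, bandwidth = 100 Mbps
Packet in bits = 1500 * 8 = 12000 bits
Bandwidth = 100 * 10^6 = 100000000 bps
Time = 12000 / 100000000 seconds
Time in us = 12000 * 10^6 / 100000000 = 120

120


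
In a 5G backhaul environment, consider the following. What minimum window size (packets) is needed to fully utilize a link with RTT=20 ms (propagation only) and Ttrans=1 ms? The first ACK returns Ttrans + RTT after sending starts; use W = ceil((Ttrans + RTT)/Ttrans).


Given: Ttrans = 1 ms, RTT = 20 ms (= 2 * Tprop, Tprop = 10 ms)
Time until first ACK returns = Ttrans + RTT = 1 + 20 = 21 ms
Need W * Ttrans >= Ttrans + RTT  ->  W >= (Ttrans + RTT) / Ttrans
(Ttrans + RTT) / Ttrans = 21 / 1 = 21
W_min = ceil(21) = 21

21


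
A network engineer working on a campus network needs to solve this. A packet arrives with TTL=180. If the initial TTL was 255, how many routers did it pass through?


Given: initial TTL = 255, received TTL = 180
Hops = initial TTL - received TTL
Hops = 255 - 180 = 75

75


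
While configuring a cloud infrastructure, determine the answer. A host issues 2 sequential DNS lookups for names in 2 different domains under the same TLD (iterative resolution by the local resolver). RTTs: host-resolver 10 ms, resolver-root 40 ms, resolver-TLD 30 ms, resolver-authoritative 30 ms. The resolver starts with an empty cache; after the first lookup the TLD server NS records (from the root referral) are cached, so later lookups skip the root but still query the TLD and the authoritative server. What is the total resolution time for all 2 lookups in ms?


Lookup 1 (cold cache): local + root + TLD + auth = 10 + 40 + 30 + 30 = 110 ms
Lookups 2..2 (TLD NS cached -> skip root; new domain -> still ask TLD and auth): local + TLD + auth = 10 + 30 + 30 = 70 ms each
Remaining 1 lookups: 1 * 70 = 70 ms
Total = 110 + 70 = 180 ms

180


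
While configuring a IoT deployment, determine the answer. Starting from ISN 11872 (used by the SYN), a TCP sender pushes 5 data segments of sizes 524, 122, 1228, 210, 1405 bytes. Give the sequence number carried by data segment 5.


The SYN occupies sequence number ISN = 11872, so the first data byte is ISN + 1 = 11873.
SEQ of data segment i = (ISN + 1) + sum of payload sizes of segments 1..i-1.
Segment 1: SEQ = 11873, payload = 524 bytes
Segment 2: SEQ = 12397, payload = 122 bytes
Segment 3: SEQ = 12519, payload = 1228 bytes
Segment 4: SEQ = 13747, payload = 210 bytes
Segment 5: SEQ = 13957, payload = 1405 bytes
SEQ of segment 5 = 11873 + 524 + 122 + 1228 + 210 = 13957

13957


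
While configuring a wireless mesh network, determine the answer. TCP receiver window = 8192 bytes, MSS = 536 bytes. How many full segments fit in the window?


Given: RWND = 8192 bytes, MSS = 536 bytes
Full segments = floor(RWND / MSS)
Full segments = floor(8192 / 536)
Full segments = floor(15.2836) = 15

15


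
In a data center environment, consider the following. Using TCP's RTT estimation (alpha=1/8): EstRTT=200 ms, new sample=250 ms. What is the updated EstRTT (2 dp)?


Given: EstRTT = 200 ms, SampleRTT = 250 ms, alpha = 1/8
New EstRTT = (1 - alpha) * EstRTT + alpha * SampleRTT
(7/8) * 200 = 175
(1/8) * 250 = 31.25
New EstRTT = 175 + 31.25 = 206.25 ms -> 206.25 ms (2 dp)

206.25


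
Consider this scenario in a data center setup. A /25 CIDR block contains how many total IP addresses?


Given: CIDR prefix /25
Host bits = 32 - 25 = 7
Total addresses = 2^7 = 128

128


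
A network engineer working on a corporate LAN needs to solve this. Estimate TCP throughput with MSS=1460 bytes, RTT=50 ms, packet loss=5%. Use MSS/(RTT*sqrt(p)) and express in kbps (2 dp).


Given: MSS = 1460 bytes, RTT = 50 ms, loss = 5%
RTT in seconds = 50 / 1000 = 0.05
Loss rate = 5% = 0.05
sqrt(loss) = sqrt(0.05) = 0.223606797750
Throughput (bytes/s) = 1460 / (0.05 * 0.223606797750) = 130586.3699
Throughput (kbps) = 130586.3699 * 8 / 1000 = 1044.690959 -> 1044.69 kbps (2 dp)

1044.69


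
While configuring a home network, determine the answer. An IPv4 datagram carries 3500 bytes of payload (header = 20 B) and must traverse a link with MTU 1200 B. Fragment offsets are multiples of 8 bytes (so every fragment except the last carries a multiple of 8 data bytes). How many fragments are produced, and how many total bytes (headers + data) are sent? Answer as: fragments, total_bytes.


Max data per non-final fragment = floor((MTU - header)/8)*8 = floor((1200 - 20)/8)*8 = floor(1180/8)*8 = 1176 B
Final fragment needs no 8-byte alignment: it can carry up to MTU - header = 1180 B
Non-final fragments needed = ceil((payload - 1180) / 1176) = ceil(2320/1176) = ceil(1.9728) = 2
Number of fragments = 2 + 1 = 3
Fragment sizes (data): 2 * 1176 B + 1148 B (last, 1148 <= 1180 OK)
Total bytes sent = payload + n_frags * header = 3500 + 3*20 = 3500 + 60 = 3560 B

3, 3560


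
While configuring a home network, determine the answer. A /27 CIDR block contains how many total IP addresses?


Given: CIDR prefix /27
Host bits = 32 - 27 = 5
Total addresses = 2^5 = 32

32


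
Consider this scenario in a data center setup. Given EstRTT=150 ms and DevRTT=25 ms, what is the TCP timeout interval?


Given: EstRTT = 150 ms, DevRTT = 25 ms
Timeout = EstRTT + 4 * DevRTT
4 * DevRTT = 4 * 25 = 100
Timeout = 150 + 100 = 250 ms

250


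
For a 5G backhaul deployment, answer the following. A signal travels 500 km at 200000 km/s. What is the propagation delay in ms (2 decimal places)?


Given: distance = 500 km, speed = 200000 km/s
Delay = distance / speed = 500 / 200000 seconds
Delay in ms = 500 * 1000 / 200000
Delay = 2.5000 ms
Rounded to 2 dp = 2.50 ms

2.50


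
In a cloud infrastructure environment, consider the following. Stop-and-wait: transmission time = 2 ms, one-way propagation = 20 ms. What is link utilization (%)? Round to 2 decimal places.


Given: Ttrans = 2 ms, Tprop = 20 ms
RTT = 2 * Tprop = 2 * 20 = 40 ms
U = Ttrans / (Ttrans + RTT)
U = 2 / (2 + 40)
U = 2 / 42 = 0.047619
U% = 4.76%

4.76


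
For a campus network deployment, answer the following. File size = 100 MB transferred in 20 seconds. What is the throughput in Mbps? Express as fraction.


Given: file = 100 MB, time = 20 s
File in Mb = 100 * 8 = 800 Mb
Throughput = 800 / 20 Mbps
Throughput = 40 Mbps

40


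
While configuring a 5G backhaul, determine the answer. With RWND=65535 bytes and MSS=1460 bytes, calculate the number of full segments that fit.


Given: RWND = 65535 bytes, MSS = 1460 bytes
Full segments = floor(RWND / MSS)
Full segments = floor(65535 / 1460)
Full segments = floor(44.887) = 44

44


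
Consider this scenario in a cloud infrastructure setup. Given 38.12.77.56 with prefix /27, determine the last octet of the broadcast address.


Given: IP = 38.12.77.56, prefix = /27
Host bits = 32 - 27 = 5
Network last octet = 56 AND mask = 32
Host part size = 2^5 - 1 = 31
Broadcast last octet = 32 OR 31 = 63

63


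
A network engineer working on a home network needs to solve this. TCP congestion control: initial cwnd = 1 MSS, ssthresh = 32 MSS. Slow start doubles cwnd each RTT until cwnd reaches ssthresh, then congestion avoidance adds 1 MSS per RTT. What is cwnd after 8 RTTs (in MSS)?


RTT 0: cwnd = 1 MSS (initial)
RTT 1: cwnd = 2 MSS (slow start, doubled)
RTT 2: cwnd = 4 MSS (slow start, doubled)
RTT 3: cwnd = 8 MSS (slow start, doubled)
RTT 4: cwnd = 16 MSS (slow start, doubled)
RTT 5: cwnd = 32 MSS (slow start, doubled)
RTT 6: cwnd = 33 MSS (congestion avoidance, +1)
RTT 7: cwnd = 34 MSS (congestion avoidance, +1)
RTT 8: cwnd = 35 MSS (congestion avoidance, +1)

35


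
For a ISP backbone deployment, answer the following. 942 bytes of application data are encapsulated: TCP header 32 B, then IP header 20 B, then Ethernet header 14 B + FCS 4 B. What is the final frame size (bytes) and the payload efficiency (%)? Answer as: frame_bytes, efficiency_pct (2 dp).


TCP segment = 942 + 32 = 974 B
IP packet = 974 + 20 = 994 B
Ethernet frame = 994 + 14 + 4 = 1012 B
Efficiency = app / frame = 942 / 1012 = 0.930830 = 93.0830% -> 93.08% (2 dp)

1012, 93.08


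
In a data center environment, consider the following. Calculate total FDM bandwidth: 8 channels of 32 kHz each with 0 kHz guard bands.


Given: 8 channels, 32 kHz each, guard = 0 kHz
Channel bandwidth = 8 * 32 = 256 kHz
Guard bands = 7 gaps * 0 kHz = 0 kHz
Total = 256 + 0 = 256 kHz

256


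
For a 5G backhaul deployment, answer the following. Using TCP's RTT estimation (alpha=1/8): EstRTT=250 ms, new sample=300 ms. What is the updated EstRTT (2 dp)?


Given: EstRTT = 250 ms, SampleRTT = 300 ms, alpha = 1/8
New EstRTT = (1 - alpha) * EstRTT + alpha * SampleRTT
(7/8) * 250 = 218.75
(1/8) * 300 = 37.5
New EstRTT = 218.75 + 37.5 = 256.25 ms -> 256.25 ms (2 dp)

256.25


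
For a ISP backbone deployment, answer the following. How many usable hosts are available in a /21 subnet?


Given: subnet mask /21
Host bits = 32 - 21 = 11
Total addresses = 2^11 = 2048
Usable hosts = 2048 - 2 (network + broadcast) = 2046

2046


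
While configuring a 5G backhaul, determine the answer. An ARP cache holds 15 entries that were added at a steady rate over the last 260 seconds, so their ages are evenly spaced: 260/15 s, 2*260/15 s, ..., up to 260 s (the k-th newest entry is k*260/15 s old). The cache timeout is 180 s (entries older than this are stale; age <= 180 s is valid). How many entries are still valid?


Ages are k * 260/15 s for k = 1..15 (spacing = 17.3333 s).
Entry k is valid iff k * 260/15 <= 180 iff k <= 15 * 180 / 260 = 10.3846
n_valid = floor(10.3846) = 10
(n_stale = 15 - 10 = 5)

10


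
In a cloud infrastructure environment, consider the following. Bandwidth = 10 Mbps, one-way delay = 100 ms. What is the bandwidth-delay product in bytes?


Given: bandwidth = 10 Mbps, delay = 100 ms
BDP in bits = 10 * 10^6 * 100 / 1000
BDP in bits = 1000000
BDP in bytes = 1000000 / 8 = 125000

125000


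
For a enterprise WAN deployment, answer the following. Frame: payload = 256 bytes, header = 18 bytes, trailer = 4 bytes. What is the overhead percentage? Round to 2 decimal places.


Given: payload = 256 B, header = 18 B, trailer = 4 B
Overhead bytes = header + trailer = 18 + 4 = 22
Total frame = payload + overhead = 256 + 22 = 278
Overhead % = 22 / 278 * 100 = 7.9137% -> 7.91% (2 dp)

7.91


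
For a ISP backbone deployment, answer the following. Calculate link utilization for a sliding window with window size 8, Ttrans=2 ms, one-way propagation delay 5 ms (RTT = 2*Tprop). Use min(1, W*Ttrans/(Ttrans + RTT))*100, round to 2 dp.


Given: W = 8, Ttrans = 2 ms, RTT = 10 ms (= 2 * Tprop, Tprop = 5 ms)
Cycle time = Ttrans + RTT = 2 + 10 = 12 ms (first packet sent until its ACK returns)
W * Ttrans = 8 * 2 = 16 ms of sending per cycle
W * Ttrans / (Ttrans + RTT) = 16 / 12 = 1.333333
U = min(1, 1.333333) = 1.000000
U% = 100.00%

100.00


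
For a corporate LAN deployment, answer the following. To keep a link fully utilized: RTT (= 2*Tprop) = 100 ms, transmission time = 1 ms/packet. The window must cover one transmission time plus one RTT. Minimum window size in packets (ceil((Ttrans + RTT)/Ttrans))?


Given: Ttrans = 1 ms, RTT = 100 ms (= 2 * Tprop, Tprop = 50 ms)
Time until first ACK returns = Ttrans + RTT = 1 + 100 = 101 ms
Need W * Ttrans >= Ttrans + RTT  ->  W >= (Ttrans + RTT) / Ttrans
(Ttrans + RTT) / Ttrans = 101 / 1 = 101
W_min = ceil(101) = 101

101


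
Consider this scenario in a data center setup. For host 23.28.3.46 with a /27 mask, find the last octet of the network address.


Given: IP = 23.28.3.46, prefix = /27
Subnet mask = 255.255.255.224
Last octet of IP: 46
Last octet of mask: 224
Network last octet = 46 AND 224 = 32

32


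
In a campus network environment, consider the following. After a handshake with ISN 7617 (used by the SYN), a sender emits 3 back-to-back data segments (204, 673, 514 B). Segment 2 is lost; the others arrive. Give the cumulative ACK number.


SYN uses sequence number 7617; first data byte = ISN + 1 = 7618.
Segment 1: SEQ = 7618, len = 204 B, covers [7618, 7821]
Segment 2: SEQ = 7822, len = 673 B, covers [7822, 8494] [LOST]
Segment 3: SEQ = 8495, len = 514 B, covers [8495, 9008]
In-order data received: bytes [7618, 7821] (segments 1..1).
Segment 2 missing -> gap begins at byte 7822; later segments buffered out of order.
Cumulative ACK = next expected in-order byte = 7618 + 204 = 7822

7822


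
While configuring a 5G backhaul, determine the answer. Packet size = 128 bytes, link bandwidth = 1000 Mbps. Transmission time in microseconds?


Given: packet = 128 bytes, bandwidth = 1000 Mbps
Packet in bits = 128 * 8 = 1024 bits
Bandwidth = 1000 * 10^6 = 1000000000 bps
Time = 1024 / 1000000000 seconds
Time in us = 1024 * 10^6 / 1000000000 = 1.024

1.024


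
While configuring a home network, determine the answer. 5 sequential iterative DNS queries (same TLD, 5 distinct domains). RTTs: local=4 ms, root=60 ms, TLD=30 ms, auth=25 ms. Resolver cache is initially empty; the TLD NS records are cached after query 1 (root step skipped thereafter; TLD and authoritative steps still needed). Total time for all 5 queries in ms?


Lookup 1 (cold cache): local + root + TLD + auth = 4 + 60 + 30 + 25 = 119 ms
Lookups 2..5 (TLD NS cached -> skip root; new domain -> still ask TLD and auth): local + TLD + auth = 4 + 30 + 25 = 59 ms each
Remaining 4 lookups: 4 * 59 = 236 ms
Total = 119 + 236 = 355 ms

355


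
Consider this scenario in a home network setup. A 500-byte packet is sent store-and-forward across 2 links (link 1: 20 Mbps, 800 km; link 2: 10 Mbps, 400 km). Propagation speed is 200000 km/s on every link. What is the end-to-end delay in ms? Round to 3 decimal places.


Packet = 500 bytes = 4000 bits. Store-and-forward: sum (t_trans + t_prop) per link.
Link 1: t_trans = 4000/(20*10^6) s = 0.2000 ms; t_prop = 800/200000 s = 4.0000 ms; subtotal = 4.2000 ms
Link 2: t_trans = 4000/(10*10^6) s = 0.4000 ms; t_prop = 400/200000 s = 2.0000 ms; subtotal = 2.4000 ms
End-to-end = 4.2000 + 2.4000 = 6.6000 ms -> 6.600 ms (3 dp)

6.600


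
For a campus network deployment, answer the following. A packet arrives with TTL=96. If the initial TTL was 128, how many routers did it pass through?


Given: initial TTL = 128, received TTL = 96
Hops = initial TTL - received TTL
Hops = 128 - 96 = 32

32


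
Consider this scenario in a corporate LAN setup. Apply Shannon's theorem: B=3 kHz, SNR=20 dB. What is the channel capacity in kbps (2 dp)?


Given: B = 3 kHz, SNR = 20 dB
SNR linear = 10^(20/10) = 100
1 + SNR = 101
log2(101) = 6.6582114828
C = 3 * 1000 * 6.6582114828 = 19974.6344 bps
C = 19.974634 kbps -> 19.97 kbps (2 dp)

19.97


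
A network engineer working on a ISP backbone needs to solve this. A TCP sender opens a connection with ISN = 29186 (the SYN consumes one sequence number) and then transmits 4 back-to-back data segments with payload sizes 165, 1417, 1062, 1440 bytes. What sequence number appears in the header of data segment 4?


The SYN occupies sequence number ISN = 29186, so the first data byte is ISN + 1 = 29187.
SEQ of data segment i = (ISN + 1) + sum of payload sizes of segments 1..i-1.
Segment 1: SEQ = 29187, payload = 165 bytes
Segment 2: SEQ = 29352, payload = 1417 bytes
Segment 3: SEQ = 30769, payload = 1062 bytes
Segment 4: SEQ = 31831, payload = 1440 bytes
SEQ of segment 4 = 29187 + 165 + 1417 + 1062 = 31831

31831


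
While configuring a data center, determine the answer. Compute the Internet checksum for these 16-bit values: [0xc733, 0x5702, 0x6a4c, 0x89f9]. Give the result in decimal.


Given words: [0xc733, 0x5702, 0x6a4c, 0x89f9]
Step 1: Sum all words
Raw sum = 50995 + 22274 + 27212 + 35321 = 135802
Step 2: Fold carry: (4730 + 2) = 4732
One's complement = ~4732 & 0xFFFF = 60803

60803


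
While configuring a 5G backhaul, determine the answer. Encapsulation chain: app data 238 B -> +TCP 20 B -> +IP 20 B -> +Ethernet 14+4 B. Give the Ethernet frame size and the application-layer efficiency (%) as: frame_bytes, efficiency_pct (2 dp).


TCP segment = 238 + 20 = 258 B
IP packet = 258 + 20 = 278 B
Ethernet frame = 278 + 14 + 4 = 296 B
Efficiency = app / frame = 238 / 296 = 0.804054 = 80.4054% -> 80.41% (2 dp)

296, 80.41


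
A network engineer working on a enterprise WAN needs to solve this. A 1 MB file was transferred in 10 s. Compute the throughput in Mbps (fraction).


Given: file = 1 MB, time = 10 s
File in Mb = 1 * 8 = 8 Mb
Throughput = 8 / 10 Mbps
Throughput = 4/5 Mbps

4/5


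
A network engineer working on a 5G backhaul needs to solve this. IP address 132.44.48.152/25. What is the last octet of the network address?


Given: IP = 132.44.48.152, prefix = /25
Subnet mask = 255.255.255.128
Last octet of IP: 152
Last octet of mask: 128
Network last octet = 152 AND 128 = 128

128


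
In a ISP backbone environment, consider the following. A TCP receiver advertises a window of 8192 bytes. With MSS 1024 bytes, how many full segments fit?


Given: RWND = 8192 bytes, MSS = 1024 bytes
Full segments = floor(RWND / MSS)
Full segments = floor(8192 / 1024)
Full segments = floor(8.0) = 8

8


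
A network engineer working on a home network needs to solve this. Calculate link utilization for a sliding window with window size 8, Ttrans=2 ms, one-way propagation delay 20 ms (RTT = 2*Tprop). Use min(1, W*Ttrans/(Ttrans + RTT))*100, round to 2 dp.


Given: W = 8, Ttrans = 2 ms, RTT = 40 ms (= 2 * Tprop, Tprop = 20 ms)
Cycle time = Ttrans + RTT = 2 + 40 = 42 ms (first packet sent until its ACK returns)
W * Ttrans = 8 * 2 = 16 ms of sending per cycle
W * Ttrans / (Ttrans + RTT) = 16 / 42 = 0.380952
U = min(1, 0.380952) = 0.380952
U% = 38.10%

38.10


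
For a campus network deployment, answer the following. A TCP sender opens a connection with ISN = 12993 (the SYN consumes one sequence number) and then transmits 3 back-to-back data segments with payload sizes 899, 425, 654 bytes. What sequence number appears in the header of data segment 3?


The SYN occupies sequence number ISN = 12993, so the first data byte is ISN + 1 = 12994.
SEQ of data segment i = (ISN + 1) + sum of payload sizes of segments 1..i-1.
Segment 1: SEQ = 12994, payload = 899 bytes
Segment 2: SEQ = 13893, payload = 425 bytes
Segment 3: SEQ = 14318, payload = 654 bytes
SEQ of segment 3 = 12994 + 899 + 425 = 14318

14318


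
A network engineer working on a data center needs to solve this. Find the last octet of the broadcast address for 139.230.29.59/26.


Given: IP = 139.230.29.59, prefix = /26
Host bits = 32 - 26 = 6
Network last octet = 59 AND mask = 0
Host part size = 2^6 - 1 = 63
Broadcast last octet = 0 OR 63 = 63

63


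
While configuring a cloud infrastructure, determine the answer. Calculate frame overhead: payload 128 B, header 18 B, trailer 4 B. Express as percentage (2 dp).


Given: payload = 128 B, header = 18 B, trailer = 4 B
Overhead bytes = header + trailer = 18 + 4 = 22
Total frame = payload + overhead = 128 + 22 = 150
Overhead % = 22 / 150 * 100 = 14.6667% -> 14.67% (2 dp)

14.67


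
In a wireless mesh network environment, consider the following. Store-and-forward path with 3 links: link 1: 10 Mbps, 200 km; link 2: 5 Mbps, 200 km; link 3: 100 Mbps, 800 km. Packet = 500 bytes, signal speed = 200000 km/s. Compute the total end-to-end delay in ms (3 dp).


Packet = 500 bytes = 4000 bits. Store-and-forward: sum (t_trans + t_prop) per link.
Link 1: t_trans = 4000/(10*10^6) s = 0.4000 ms; t_prop = 200/200000 s = 1.0000 ms; subtotal = 1.4000 ms
Link 2: t_trans = 4000/(5*10^6) s = 0.8000 ms; t_prop = 200/200000 s = 1.0000 ms; subtotal = 1.8000 ms
Link 3: t_trans = 4000/(100*10^6) s = 0.0400 ms; t_prop = 800/200000 s = 4.0000 ms; subtotal = 4.0400 ms
End-to-end = 1.4000 + 1.8000 + 4.0400 = 7.2400 ms -> 7.240 ms (3 dp)

7.240


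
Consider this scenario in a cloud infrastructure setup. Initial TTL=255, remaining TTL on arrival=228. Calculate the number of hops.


Given: initial TTL = 255, received TTL = 228
Hops = initial TTL - received TTL
Hops = 255 - 228 = 27

27


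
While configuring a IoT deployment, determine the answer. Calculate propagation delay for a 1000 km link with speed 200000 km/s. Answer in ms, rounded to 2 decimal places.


Given: distance = 1000 km, speed = 200000 km/s
Delay = distance / speed = 1000 / 200000 seconds
Delay in ms = 1000 * 1000 / 200000
Delay = 5.0000 ms
Rounded to 2 dp = 5.00 ms

5.00


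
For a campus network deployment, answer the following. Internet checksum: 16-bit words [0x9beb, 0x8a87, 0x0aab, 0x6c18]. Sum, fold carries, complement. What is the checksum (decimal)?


Given words: [0x9beb, 0x8a87, 0x0aab, 0x6c18]
Step 1: Sum all words
Raw sum = 39915 + 35463 + 2731 + 27672 = 105781
Step 2: Fold carry: (40245 + 1) = 40246
One's complement = ~40246 & 0xFFFF = 25289

25289


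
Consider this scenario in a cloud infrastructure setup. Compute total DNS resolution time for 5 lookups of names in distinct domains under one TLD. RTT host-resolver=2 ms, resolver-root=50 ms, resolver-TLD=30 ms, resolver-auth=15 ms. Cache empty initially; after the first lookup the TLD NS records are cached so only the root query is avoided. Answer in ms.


Lookup 1 (cold cache): local + root + TLD + auth = 2 + 50 + 30 + 15 = 97 ms
Lookups 2..5 (TLD NS cached -> skip root; new domain -> still ask TLD and auth): local + TLD + auth = 2 + 30 + 15 = 47 ms each
Remaining 4 lookups: 4 * 47 = 188 ms
Total = 97 + 188 = 285 ms

285


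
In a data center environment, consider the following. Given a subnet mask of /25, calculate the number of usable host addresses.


Given: subnet mask /25
Host bits = 32 - 25 = 7
Total addresses = 2^7 = 128
Usable hosts = 128 - 2 (network + broadcast) = 126

126


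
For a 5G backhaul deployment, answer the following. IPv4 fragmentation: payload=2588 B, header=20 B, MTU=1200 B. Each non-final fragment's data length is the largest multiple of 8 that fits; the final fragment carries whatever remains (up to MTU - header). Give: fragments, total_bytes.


Max data per non-final fragment = floor((MTU - header)/8)*8 = floor((1200 - 20)/8)*8 = floor(1180/8)*8 = 1176 B
Final fragment needs no 8-byte alignment: it can carry up to MTU - header = 1180 B
Non-final fragments needed = ceil((payload - 1180) / 1176) = ceil(1408/1176) = ceil(1.1973) = 2
Number of fragments = 2 + 1 = 3
Fragment sizes (data): 2 * 1176 B + 236 B (last, 236 <= 1180 OK)
Total bytes sent = payload + n_frags * header = 2588 + 3*20 = 2588 + 60 = 2648 B

3, 2648


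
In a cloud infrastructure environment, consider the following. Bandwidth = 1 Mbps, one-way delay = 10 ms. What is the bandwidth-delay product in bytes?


Given: bandwidth = 1 Mbps, delay = 10 ms
BDP in bits = 1 * 10^6 * 10 / 1000
BDP in bits = 10000
BDP in bytes = 10000 / 8 = 1250

1250


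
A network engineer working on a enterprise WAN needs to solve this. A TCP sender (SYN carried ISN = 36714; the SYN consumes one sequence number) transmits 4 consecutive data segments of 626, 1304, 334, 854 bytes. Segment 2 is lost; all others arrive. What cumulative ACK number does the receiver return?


SYN uses sequence number 36714; first data byte = ISN + 1 = 36715.
Segment 1: SEQ = 36715, len = 626 B, covers [36715, 37340]
Segment 2: SEQ = 37341, len = 1304 B, covers [37341, 38644] [LOST]
Segment 3: SEQ = 38645, len = 334 B, covers [38645, 38978]
Segment 4: SEQ = 38979, len = 854 B, covers [38979, 39832]
In-order data received: bytes [36715, 37340] (segments 1..1).
Segment 2 missing -> gap begins at byte 37341; later segments buffered out of order.
Cumulative ACK = next expected in-order byte = 36715 + 626 = 37341

37341


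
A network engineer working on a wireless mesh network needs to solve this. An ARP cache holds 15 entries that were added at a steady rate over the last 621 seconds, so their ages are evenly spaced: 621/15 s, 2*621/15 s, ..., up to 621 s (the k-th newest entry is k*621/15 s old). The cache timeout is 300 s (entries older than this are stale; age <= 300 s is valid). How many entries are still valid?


Ages are k * 621/15 s for k = 1..15 (spacing = 41.4000 s).
Entry k is valid iff k * 621/15 <= 300 iff k <= 15 * 300 / 621 = 7.2464
n_valid = floor(7.2464) = 7
(n_stale = 15 - 7 = 8)

7


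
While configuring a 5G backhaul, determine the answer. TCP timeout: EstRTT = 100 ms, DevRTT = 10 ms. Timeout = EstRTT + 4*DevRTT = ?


Given: EstRTT = 100 ms, DevRTT = 10 ms
Timeout = EstRTT + 4 * DevRTT
4 * DevRTT = 4 * 10 = 40
Timeout = 100 + 40 = 140 ms

140


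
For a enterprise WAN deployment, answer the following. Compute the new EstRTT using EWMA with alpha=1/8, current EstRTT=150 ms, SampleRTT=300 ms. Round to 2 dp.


Given: EstRTT = 150 ms, SampleRTT = 300 ms, alpha = 1/8
New EstRTT = (1 - alpha) * EstRTT + alpha * SampleRTT
(7/8) * 150 = 131.25
(1/8) * 300 = 37.5
New EstRTT = 131.25 + 37.5 = 168.75 ms -> 168.75 ms (2 dp)

168.75


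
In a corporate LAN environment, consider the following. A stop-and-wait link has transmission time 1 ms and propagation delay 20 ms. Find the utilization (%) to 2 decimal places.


Given: Ttrans = 1 ms, Tprop = 20 ms
RTT = 2 * Tprop = 2 * 20 = 40 ms
U = Ttrans / (Ttrans + RTT)
U = 1 / (1 + 40)
U = 1 / 41 = 0.02439
U% = 2.44%

2.44


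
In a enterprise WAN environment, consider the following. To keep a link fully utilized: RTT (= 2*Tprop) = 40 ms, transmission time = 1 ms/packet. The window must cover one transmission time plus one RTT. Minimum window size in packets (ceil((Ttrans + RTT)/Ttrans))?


Given: Ttrans = 1 ms, RTT = 40 ms (= 2 * Tprop, Tprop = 20 ms)
Time until first ACK returns = Ttrans + RTT = 1 + 40 = 41 ms
Need W * Ttrans >= Ttrans + RTT  ->  W >= (Ttrans + RTT) / Ttrans
(Ttrans + RTT) / Ttrans = 41 / 1 = 41
W_min = ceil(41) = 41

41


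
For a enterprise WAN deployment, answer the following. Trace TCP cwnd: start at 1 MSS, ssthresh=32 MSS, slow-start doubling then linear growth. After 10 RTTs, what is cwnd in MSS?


RTT 0: cwnd = 1 MSS (initial)
RTT 1: cwnd = 2 MSS (slow start, doubled)
RTT 2: cwnd = 4 MSS (slow start, doubled)
RTT 3: cwnd = 8 MSS (slow start, doubled)
RTT 4: cwnd = 16 MSS (slow start, doubled)
RTT 5: cwnd = 32 MSS (slow start, doubled)
RTT 6: cwnd = 33 MSS (congestion avoidance, +1)
RTT 7: cwnd = 34 MSS (congestion avoidance, +1)
RTT 8: cwnd = 35 MSS (congestion avoidance, +1)
RTT 9: cwnd = 36 MSS (congestion avoidance, +1)
RTT 10: cwnd = 37 MSS (congestion avoidance, +1)

37


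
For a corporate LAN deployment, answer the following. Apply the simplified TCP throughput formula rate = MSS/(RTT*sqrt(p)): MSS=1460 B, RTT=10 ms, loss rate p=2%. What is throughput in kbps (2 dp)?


Given: MSS = 1460 bytes, RTT = 10 ms, loss = 2%
RTT in seconds = 10 / 1000 = 0.01
Loss rate = 2% = 0.02
sqrt(loss) = sqrt(0.02) = 0.141421356237
Throughput (bytes/s) = 1460 / (0.01 * 0.141421356237) = 1032375.9005
Throughput (kbps) = 1032375.9005 * 8 / 1000 = 8259.007204 -> 8259.01 kbps (2 dp)

8259.01


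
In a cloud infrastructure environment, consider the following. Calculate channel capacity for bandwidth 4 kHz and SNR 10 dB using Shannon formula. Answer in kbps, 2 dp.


Given: B = 4 kHz, SNR = 10 dB
SNR linear = 10^(10/10) = 10
1 + SNR = 11
log2(11) = 3.4594316186
C = 4 * 1000 * 3.4594316186 = 13837.7265 bps
C = 13.837726 kbps -> 13.84 kbps (2 dp)

13.84


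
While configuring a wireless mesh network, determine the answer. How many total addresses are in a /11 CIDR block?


Given: CIDR prefix /11
Host bits = 32 - 11 = 21
Total addresses = 2^21 = 2097152

2097152


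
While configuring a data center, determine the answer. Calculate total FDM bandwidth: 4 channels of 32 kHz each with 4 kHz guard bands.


Given: 4 channels, 32 kHz each, guard = 4 kHz
Channel bandwidth = 4 * 32 = 128 kHz
Guard bands = 3 gaps * 4 kHz = 12 kHz
Total = 128 + 12 = 140 kHz

140


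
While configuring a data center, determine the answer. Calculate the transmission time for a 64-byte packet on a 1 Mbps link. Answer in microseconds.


Given: packet = 64 bytes, bandwidth = 1 Mbps
Packet in bits = 64 * 8 = 512 bits
Bandwidth = 1 * 10^6 = 1000000 bps
Time = 512 / 1000000 seconds
Time in us = 512 * 10^6 / 1000000 = 512

512


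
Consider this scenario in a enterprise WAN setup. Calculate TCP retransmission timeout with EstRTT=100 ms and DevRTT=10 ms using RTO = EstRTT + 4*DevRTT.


Given: EstRTT = 100 ms, DevRTT = 10 ms
Timeout = EstRTT + 4 * DevRTT
4 * DevRTT = 4 * 10 = 40
Timeout = 100 + 40 = 140 ms

140


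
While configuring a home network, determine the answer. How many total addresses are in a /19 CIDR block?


Given: CIDR prefix /19
Host bits = 32 - 19 = 13
Total addresses = 2^13 = 8192

8192


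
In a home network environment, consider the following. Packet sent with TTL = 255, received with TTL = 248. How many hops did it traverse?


Given: initial TTL = 255, received TTL = 248
Hops = initial TTL - received TTL
Hops = 255 - 248 = 7

7


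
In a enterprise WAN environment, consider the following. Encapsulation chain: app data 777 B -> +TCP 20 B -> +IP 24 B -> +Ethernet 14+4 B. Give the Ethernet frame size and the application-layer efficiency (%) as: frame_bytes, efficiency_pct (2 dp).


TCP segment = 777 + 20 = 797 B
IP packet = 797 + 24 = 821 B
Ethernet frame = 821 + 14 + 4 = 839 B
Efficiency = app / frame = 777 / 839 = 0.926103 = 92.6103% -> 92.61% (2 dp)

839, 92.61


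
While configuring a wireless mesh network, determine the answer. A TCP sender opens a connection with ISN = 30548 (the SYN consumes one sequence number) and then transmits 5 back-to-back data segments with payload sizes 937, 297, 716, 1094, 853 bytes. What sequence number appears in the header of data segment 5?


The SYN occupies sequence number ISN = 30548, so the first data byte is ISN + 1 = 30549.
SEQ of data segment i = (ISN + 1) + sum of payload sizes of segments 1..i-1.
Segment 1: SEQ = 30549, payload = 937 bytes
Segment 2: SEQ = 31486, payload = 297 bytes
Segment 3: SEQ = 31783, payload = 716 bytes
Segment 4: SEQ = 32499, payload = 1094 bytes
Segment 5: SEQ = 33593, payload = 853 bytes
SEQ of segment 5 = 30549 + 937 + 297 + 716 + 1094 = 33593

33593


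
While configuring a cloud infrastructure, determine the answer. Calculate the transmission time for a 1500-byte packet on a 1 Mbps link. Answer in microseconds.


Given: packet = 1500 bytes, bandwidth = 1 Mbps
Packet in bits = 1500 * 8 = 12000 bits
Bandwidth = 1 * 10^6 = 1000000 bps
Time = 12000 / 1000000 seconds
Time in us = 12000 * 10^6 / 1000000 = 12000

12000


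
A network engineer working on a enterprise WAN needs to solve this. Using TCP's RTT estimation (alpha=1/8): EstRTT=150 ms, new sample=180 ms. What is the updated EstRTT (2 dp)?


Given: EstRTT = 150 ms, SampleRTT = 180 ms, alpha = 1/8
New EstRTT = (1 - alpha) * EstRTT + alpha * SampleRTT
(7/8) * 150 = 131.25
(1/8) * 180 = 22.5
New EstRTT = 131.25 + 22.5 = 153.75 ms -> 153.75 ms (2 dp)

153.75
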